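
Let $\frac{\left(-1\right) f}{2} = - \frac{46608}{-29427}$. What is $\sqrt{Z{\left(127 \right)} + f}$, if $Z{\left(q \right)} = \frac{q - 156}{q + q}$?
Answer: $\frac{i \sqrt{20372255659014}}{2491486} \approx 1.8116 i$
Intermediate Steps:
$f = - \frac{31072}{9809}$ ($f = - 2 \left(- \frac{46608}{-29427}\right) = - 2 \left(\left(-46608\right) \left(- \frac{1}{29427}\right)\right) = \left(-2\right) \frac{15536}{9809} = - \frac{31072}{9809} \approx -3.1677$)
$Z{\left(q \right)} = \frac{-156 + q}{2 q}$
$\sqrt{Z{\left(127 \right)} + f} = \sqrt{\frac{-156 + 127}{2 \cdot 127} - \frac{31072}{9809}} = \sqrt{\frac{1}{2} \cdot \frac{1}{127} \left(-29\right) - \frac{31072}{9809}} = \sqrt{- \frac{29}{254} - \frac{31072}{9809}} = \sqrt{- \frac{8176749}{2491486}} = \frac{i \sqrt{20372255659014}}{2491486}$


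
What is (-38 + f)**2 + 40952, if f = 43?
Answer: 40977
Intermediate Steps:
(-38 + f)**2 + 40952 = (-38 + 43)**2 + 40952 = 5**2 + 40952 = 25 + 40952 = 40977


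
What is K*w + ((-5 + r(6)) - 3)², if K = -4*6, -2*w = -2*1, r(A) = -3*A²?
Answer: 13432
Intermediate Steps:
w = 1 (w = -(-1) = -½*(-2) = 1)
K = -24
K*w + ((-5 + r(6)) - 3)² = -24*1 + ((-5 - 3*6²) - 3)² = -24 + ((-5 - 3*36) - 3)² = -24 + ((-5 - 108) - 3)² = -24 + (-113 - 3)² = -24 + (-116)² = -24 + 13456 = 13432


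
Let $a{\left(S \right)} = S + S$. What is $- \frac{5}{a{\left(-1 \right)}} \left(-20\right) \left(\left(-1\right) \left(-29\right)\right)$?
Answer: $-1450$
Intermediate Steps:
$a{\left(S \right)} = 2 S$
$- \frac{5}{a{\left(-1 \right)}} \left(-20\right) \left(\left(-1\right) \left(-29\right)\right) = - \frac{5}{2 \left(-1\right)} \left(-20\right) \left(\left(-1\right) \left(-29\right)\right) = - \frac{5}{-2} \left(-20\right) 29 = \left(-5\right) \left(- \frac{1}{2}\right) \left(-20\right) 29 = \frac{5}{2} \left(-20\right) 29 = \left(-50\right) 29 = -1450$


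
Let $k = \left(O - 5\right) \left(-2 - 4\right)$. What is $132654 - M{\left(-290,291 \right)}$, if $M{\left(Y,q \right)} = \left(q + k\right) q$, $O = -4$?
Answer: $32259$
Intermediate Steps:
$k = 54$ ($k = \left(-4 - 5\right) \left(-2 - 4\right) = \left(-9\right) \left(-6\right) = 54$)
$M{\left(Y,q \right)} = q \left(54 + q\right)$ ($M{\left(Y,q \right)} = \left(q + 54\right) q = \left(54 + q\right) q = q \left(54 + q\right)$)
$132654 - M{\left(-290,291 \right)} = 132654 - 291 \left(54 + 291\right) = 132654 - 291 \cdot 345 = 132654 - 100395 = 32259$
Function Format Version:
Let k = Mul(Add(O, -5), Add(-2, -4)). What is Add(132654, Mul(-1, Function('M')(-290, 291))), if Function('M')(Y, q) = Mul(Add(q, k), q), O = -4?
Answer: 32259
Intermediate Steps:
k = 54 (k = Mul(Add(-4, -5), Add(-2, -4)) = Mul(-9, -6) = 54)
Function('M')(Y, q) = Mul(q, Add(54, q)) (Function('M')(Y, q) = Mul(Add(q, 54), q) = Mul(Add(54, q), q) = Mul(q, Add(54, q)))
Add(132654, Mul(-1, Function('M')(-290, 291))) = Add(132654, Mul(-1, Mul(291, Add(54, 291)))) = Add(132654, Mul(-1, Mul(291, 345))) = Add(132654, Mul(-1, 100395)) = Add(132654, -100395) = 32259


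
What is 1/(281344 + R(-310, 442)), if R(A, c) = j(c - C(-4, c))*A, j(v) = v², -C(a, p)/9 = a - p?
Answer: -1/3955065696 ≈ -2.5284e-10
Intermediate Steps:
C(a, p) = -9*a + 9*p (C(a, p) = -9*(a - p) = -9*a + 9*p)
R(A, c) = A*(-36 - 8*c)² (R(A, c) = (c - (-9*(-4) + 9*c))²*A = (c - (36 + 9*c))²*A = (c + (-36 - 9*c))²*A = (-36 - 8*c)²*A = A*(-36 - 8*c)²)
1/(281344 + R(-310, 442)) = 1/(281344 + 16*(-310)*(9 + 2*442)²) = 1/(281344 + 16*(-310)*(9 + 884)²) = 1/(281344 + 16*(-310)*893²) = 1/(281344 + 16*(-310)*797449) = 1/(281344 - 3955347040) = 1/(-3955065696) = -1/3955065696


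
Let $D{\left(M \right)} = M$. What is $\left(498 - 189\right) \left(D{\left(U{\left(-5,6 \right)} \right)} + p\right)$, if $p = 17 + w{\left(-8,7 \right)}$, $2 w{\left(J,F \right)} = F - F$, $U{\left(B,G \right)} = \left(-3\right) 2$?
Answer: $3399$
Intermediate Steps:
$U{\left(B,G \right)} = -6$
$w{\left(J,F \right)} = 0$ ($w{\left(J,F \right)} = \frac{F - F}{2} = \frac{1}{2} \cdot 0 = 0$)
$p = 17$ ($p = 17 + 0 = 17$)
$\left(498 - 189\right) \left(D{\left(U{\left(-5,6 \right)} \right)} + p\right) = \left(498 - 189\right) \left(-6 + 17\right) = 309 \cdot 11 = 3399$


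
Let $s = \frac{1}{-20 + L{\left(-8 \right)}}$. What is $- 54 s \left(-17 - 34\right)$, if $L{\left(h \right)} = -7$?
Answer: $-102$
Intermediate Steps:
$s = - \frac{1}{27}$ ($s = \frac{1}{-20 - 7} = \frac{1}{-27} = - \frac{1}{27} \approx -0.037037$)
$- 54 s \left(-17 - 34\right) = \left(-54\right) \left(- \frac{1}{27}\right) \left(-17 - 34\right) = 2 \left(-17 - 34\right) = 2 \left(-51\right) = -102$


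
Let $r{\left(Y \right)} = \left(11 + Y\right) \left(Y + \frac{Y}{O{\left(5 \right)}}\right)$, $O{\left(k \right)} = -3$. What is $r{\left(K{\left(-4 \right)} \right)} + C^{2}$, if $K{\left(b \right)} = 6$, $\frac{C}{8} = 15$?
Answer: $14468$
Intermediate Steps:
$C = 120$ ($C = 8 \cdot 15 = 120$)
$r{\left(Y \right)} = \frac{2 Y \left(11 + Y\right)}{3}$ ($r{\left(Y \right)} = \left(11 + Y\right) \left(Y + \frac{Y}{-3}\right) = \left(11 + Y\right) \left(Y + Y \left(- \frac{1}{3}\right)\right) = \left(11 + Y\right) \left(Y - \frac{Y}{3}\right) = \left(11 + Y\right) \frac{2 Y}{3} = \frac{2 Y \left(11 + Y\right)}{3}$)
$r{\left(K{\left(-4 \right)} \right)} + C^{2} = \frac{2}{3} \cdot 6 \left(11 + 6\right) + 120^{2} = \frac{2}{3} \cdot 6 \cdot 17 + 14400 = 68 + 14400 = 14468$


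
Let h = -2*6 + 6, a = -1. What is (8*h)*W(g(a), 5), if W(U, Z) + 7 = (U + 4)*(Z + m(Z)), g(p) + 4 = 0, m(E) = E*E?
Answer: 336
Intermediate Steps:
m(E) = E²
g(p) = -4 (g(p) = -4 + 0 = -4)
h = -6 (h = -12 + 6 = -6)
W(U, Z) = -7 + (4 + U)*(Z + Z²) (W(U, Z) = -7 + (U + 4)*(Z + Z²) = -7 + (4 + U)*(Z + Z²))
(8*h)*W(g(a), 5) = (8*(-6))*(-7 + 4*5 + 4*5² - 4*5 - 4*5²) = -48*(-7 + 20 + 4*25 - 20 - 4*25) = -48*(-7 + 20 + 100 - 20 - 100) = -48*(-7) = 336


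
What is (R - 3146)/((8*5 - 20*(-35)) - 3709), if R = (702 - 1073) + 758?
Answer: 2759/2969 ≈ 0.92927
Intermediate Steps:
R = 387 (R = -371 + 758 = 387)
(R - 3146)/((8*5 - 20*(-35)) - 3709) = (387 - 3146)/((8*5 - 20*(-35)) - 3709) = -2759/((40 + 700) - 3709) = -2759/(740 - 3709) = -2759/(-2969) = -2759*(-1/2969) = 2759/2969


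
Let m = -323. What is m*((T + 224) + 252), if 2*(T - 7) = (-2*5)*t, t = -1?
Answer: -157624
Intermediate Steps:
T = 12 (T = 7 + (-2*5*(-1))/2 = 7 + (-10*(-1))/2 = 7 + (1/2)*10 = 7 + 5 = 12)
m*((T + 224) + 252) = -323*((12 + 224) + 252) = -323*(236 + 252) = -323*488 = -157624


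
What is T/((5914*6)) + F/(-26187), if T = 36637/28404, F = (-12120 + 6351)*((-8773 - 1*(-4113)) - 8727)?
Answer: -25946251104838363/8797850301744 ≈ -2949.2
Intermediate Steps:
F = 77229603 (F = -5769*((-8773 + 4113) - 8727) = -5769*(-4660 - 8727) = -5769*(-13387) = 77229603)
T = 36637/28404 (T = 36637*(1/28404) = 36637/28404 ≈ 1.2899)
T/((5914*6)) + F/(-26187) = 36637/(28404*((5914*6))) + 77229603/(-26187) = (36637/28404)/35484 + 77229603*(-1/26187) = (36637/28404)*(1/35484) - 25743201/8729 = 36637/1007887536 - 25743201/8729 = -25946251104838363/8797850301744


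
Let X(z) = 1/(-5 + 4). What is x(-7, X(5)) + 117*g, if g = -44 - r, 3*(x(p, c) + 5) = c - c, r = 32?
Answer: -8897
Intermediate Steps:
X(z) = -1 (X(z) = 1/(-1) = -1)
x(p, c) = -5 (x(p, c) = -5 + (c - c)/3 = -5 + (⅓)*0 = -5 + 0 = -5)
g = -76 (g = -44 - 1*32 = -44 - 32 = -76)
x(-7, X(5)) + 117*g = -5 + 117*(-76) = -5 - 8892 = -8897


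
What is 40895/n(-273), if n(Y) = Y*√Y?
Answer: 40895*I*√273/74529 ≈ 9.0662*I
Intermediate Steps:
n(Y) = Y^(3/2)
40895/n(-273) = 40895/((-273)^(3/2)) = 40895/((-273*I*√273)) = 40895*(I*√273/74529) = 40895*I*√273/74529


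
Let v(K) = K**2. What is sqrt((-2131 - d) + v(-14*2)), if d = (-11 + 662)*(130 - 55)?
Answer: 2*I*sqrt(12543) ≈ 223.99*I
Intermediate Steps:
d = 48825 (d = 651*75 = 48825)
sqrt((-2131 - d) + v(-14*2)) = sqrt((-2131 - 1*48825) + (-14*2)**2) = sqrt((-2131 - 48825) + (-28)**2) = sqrt(-50956 + 784) = sqrt(-50172) = 2*I*sqrt(12543)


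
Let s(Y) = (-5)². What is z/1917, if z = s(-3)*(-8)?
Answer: -200/1917 ≈ -0.10433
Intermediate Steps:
s(Y) = 25
z = -200 (z = 25*(-8) = -200)
z/1917 = -200/1917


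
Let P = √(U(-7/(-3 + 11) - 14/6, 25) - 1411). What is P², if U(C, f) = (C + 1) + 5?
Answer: -33797/24 ≈ -1408.2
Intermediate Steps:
U(C, f) = 6 + C (U(C, f) = (1 + C) + 5 = 6 + C)
P = I*√202782/12 (P = √((6 + (-7/(-3 + 11) - 14/6)) - 1411) = √((6 + (-7/8 - 14*⅙)) - 1411) = √((6 + (-7*⅛ - 7/3)) - 1411) = √((6 + (-7/8 - 7/3)) - 1411) = √((6 - 77/24) - 1411) = √(67/24 - 1411) = √(-33797/24) = I*√202782/12 ≈ 37.526*I)
P² = (I*√202782/12)² = -33797/24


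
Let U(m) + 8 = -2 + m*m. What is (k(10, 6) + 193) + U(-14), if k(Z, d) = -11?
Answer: 368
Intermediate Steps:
U(m) = -10 + m**2 (U(m) = -8 + (-2 + m*m) = -8 + (-2 + m**2) = -10 + m**2)
(k(10, 6) + 193) + U(-14) = (-11 + 193) + (-10 + (-14)**2) = 182 + (-10 + 196) = 182 + 186 = 368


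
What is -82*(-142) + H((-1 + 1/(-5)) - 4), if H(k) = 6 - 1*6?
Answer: 11644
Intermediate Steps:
H(k) = 0 (H(k) = 6 - 6 = 0)
-82*(-142) + H((-1 + 1/(-5)) - 4) = -82*(-142) + 0 = 11644 + 0 = 11644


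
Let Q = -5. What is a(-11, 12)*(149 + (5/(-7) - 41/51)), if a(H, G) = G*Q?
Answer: -1053020/119 ≈ -8848.9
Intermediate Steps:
a(H, G) = -5*G (a(H, G) = G*(-5) = -5*G)
a(-11, 12)*(149 + (5/(-7) - 41/51)) = (-5*12)*(149 + (5/(-7) - 41/51)) = -60*(149 + (5*(-⅐) - 41*1/51)) = -60*(149 + (-5/7 - 41/51)) = -60*(149 - 542/357) = -60*52651/357 = -1053020/119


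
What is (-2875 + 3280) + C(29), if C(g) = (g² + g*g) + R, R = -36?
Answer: 2051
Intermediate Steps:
C(g) = -36 + 2*g² (C(g) = (g² + g*g) - 36 = (g² + g²) - 36 = 2*g² - 36 = -36 + 2*g²)
(-2875 + 3280) + C(29) = (-2875 + 3280) + (-36 + 2*29²) = 405 + (-36 + 2*841) = 405 + (-36 + 1682) = 405 + 1646 = 2051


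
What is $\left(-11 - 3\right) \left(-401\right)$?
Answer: $5614$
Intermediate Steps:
$\left(-11 - 3\right) \left(-401\right) = \left(-14\right) \left(-401\right) = 5614$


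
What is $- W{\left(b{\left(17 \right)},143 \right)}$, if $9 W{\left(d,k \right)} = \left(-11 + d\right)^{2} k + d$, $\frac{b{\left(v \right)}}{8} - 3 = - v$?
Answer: $- \frac{2163335}{9} \approx -2.4037 \cdot 10^{5}$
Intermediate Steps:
$b{\left(v \right)} = 24 - 8 v$ ($b{\left(v \right)} = 24 + 8 \left(- v\right) = 24 - 8 v$)
$W{\left(d,k \right)} = \frac{d}{9} + \frac{k \left(-11 + d\right)^{2}}{9}$ ($W{\left(d,k \right)} = \frac{\left(-11 + d\right)^{2} k + d}{9} = \frac{k \left(-11 + d\right)^{2} + d}{9} = \frac{d + k \left(-11 + d\right)^{2}}{9} = \frac{d}{9} + \frac{k \left(-11 + d\right)^{2}}{9}$)
$- W{\left(b{\left(17 \right)},143 \right)} = - (\frac{24 - 136}{9} + \frac{1}{9} \cdot 143 \left(-11 + \left(24 - 136\right)\right)^{2}) = - (\frac{1}{9} \left(-112\right) + \frac{1}{9} \cdot 143 \left(-11 - 112\right)^{2}) = - (- \frac{112}{9} + \frac{1}{9} \cdot 143 \left(-123\right)^{2}) = - (- \frac{112}{9} + \frac{1}{9} \cdot 143 \cdot 15129) = - (- \frac{112}{9} + 240383) = \left(-1\right) \frac{2163335}{9} = - \frac{2163335}{9}$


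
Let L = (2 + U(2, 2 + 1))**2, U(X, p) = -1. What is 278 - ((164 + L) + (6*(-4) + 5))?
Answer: 132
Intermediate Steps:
L = 1 (L = (2 - 1)**2 = 1**2 = 1)
278 - ((164 + L) + (6*(-4) + 5)) = 278 - ((164 + 1) + (6*(-4) + 5)) = 278 - (165 + (-24 + 5)) = 278 - (165 - 19) = 278 - 1*146 = 278 - 146 = 132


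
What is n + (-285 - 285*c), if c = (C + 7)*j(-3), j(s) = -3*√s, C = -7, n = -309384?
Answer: -309669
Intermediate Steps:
c = 0 (c = (-7 + 7)*(-3*I*√3) = 0*(-3*I*√3) = 0)
n + (-285 - 285*c) = -309384 + (-285 - 285*0) = -309384 + (-285 + 0) = -309384 - 285 = -309669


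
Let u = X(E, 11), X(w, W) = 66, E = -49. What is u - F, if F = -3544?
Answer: 3610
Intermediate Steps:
u = 66
u - F = 66 - 1*(-3544) = 66 + 3544 = 3610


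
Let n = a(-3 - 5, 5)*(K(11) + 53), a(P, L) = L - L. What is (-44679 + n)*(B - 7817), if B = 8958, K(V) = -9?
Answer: -50978739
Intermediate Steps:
a(P, L) = 0
n = 0 (n = 0*(-9 + 53) = 0*44 = 0)
(-44679 + n)*(B - 7817) = (-44679 + 0)*(8958 - 7817) = -44679*1141 = -50978739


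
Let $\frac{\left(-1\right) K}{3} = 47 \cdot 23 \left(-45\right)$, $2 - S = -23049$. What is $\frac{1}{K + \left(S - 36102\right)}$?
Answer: $\frac{1}{132884} \approx 7.5254 \cdot 10^{-6}$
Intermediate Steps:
$S = 23051$ ($S = 2 - -23049 = 2 + 23049 = 23051$)
$K = 145935$ ($K = - 3 \cdot 47 \cdot 23 \left(-45\right) = - 3 \cdot 1081 \left(-45\right) = \left(-3\right) \left(-48645\right) = 145935$)
$\frac{1}{K + \left(S - 36102\right)} = \frac{1}{145935 + \left(23051 - 36102\right)} = \frac{1}{145935 - 13051} = \frac{1}{132884}$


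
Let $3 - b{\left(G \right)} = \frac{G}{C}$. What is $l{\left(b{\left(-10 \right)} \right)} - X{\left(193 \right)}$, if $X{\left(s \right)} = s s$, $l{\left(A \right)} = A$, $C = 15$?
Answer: $- \frac{111736}{3} \approx -37245.0$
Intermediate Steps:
$b{\left(G \right)} = 3 - \frac{G}{15}$
$X{\left(s \right)} = s^{2}$
$l{\left(b{\left(-10 \right)} \right)} - X{\left(193 \right)} = \left(3 - - \frac{2}{3}\right) - 193^{2} = \left(3 + \frac{2}{3}\right) - 37249 = \frac{11}{3} - 37249 = - \frac{111736}{3}$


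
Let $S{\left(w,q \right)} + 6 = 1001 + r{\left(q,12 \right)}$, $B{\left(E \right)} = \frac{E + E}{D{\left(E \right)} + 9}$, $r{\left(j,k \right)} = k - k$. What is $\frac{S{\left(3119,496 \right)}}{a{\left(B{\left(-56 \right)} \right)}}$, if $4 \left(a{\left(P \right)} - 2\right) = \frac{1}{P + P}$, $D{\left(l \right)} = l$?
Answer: $\frac{891520}{1839} \approx 484.79$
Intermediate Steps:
$r{\left(j,k \right)} = 0$
$B{\left(E \right)} = \frac{2 E}{9 + E}$ ($B{\left(E \right)} = \frac{E + E}{E + 9} = \frac{2 E}{9 + E}$)
$S{\left(w,q \right)} = 995$ ($S{\left(w,q \right)} = -6 + \left(1001 + 0\right) = -6 + 1001 = 995$)
$a{\left(P \right)} = 2 + \frac{1}{8 P}$ ($a{\left(P \right)} = 2 + \frac{1}{4 \left(P + P\right)} = 2 + \frac{1}{4 \cdot 2 P} = 2 + \frac{\frac{1}{2} \frac{1}{P}}{4} = 2 + \frac{1}{8 P}$)
$\frac{S{\left(3119,496 \right)}}{a{\left(B{\left(-56 \right)} \right)}} = \frac{995}{2 + \frac{1}{8 \cdot 2 \left(-56\right) \frac{1}{9 - 56}}} = \frac{995}{2 + \frac{1}{8 \cdot 2 \left(-56\right) \frac{1}{-47}}} = \frac{995}{2 + \frac{1}{8 \cdot 2 \left(-56\right) \left(- \frac{1}{47}\right)}} = \frac{995}{2 + \frac{1}{8 \cdot \frac{112}{47}}} = \frac{995}{2 + \frac{1}{8} \cdot \frac{47}{112}} = \frac{995}{2 + \frac{47}{896}} = \frac{995}{\frac{1839}{896}} = 995 \cdot \frac{896}{1839} = \frac{891520}{1839}$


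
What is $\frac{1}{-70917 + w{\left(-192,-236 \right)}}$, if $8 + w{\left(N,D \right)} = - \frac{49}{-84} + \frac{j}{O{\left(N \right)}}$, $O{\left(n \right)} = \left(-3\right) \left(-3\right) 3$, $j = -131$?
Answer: $- \frac{108}{7660361} \approx -1.4099 \cdot 10^{-5}$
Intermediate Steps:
$O{\left(n \right)} = 27$ ($O{\left(n \right)} = 9 \cdot 3 = 27$)
$w{\left(N,D \right)} = - \frac{1325}{108}$ ($w{\left(N,D \right)} = -8 - \left(- \frac{7}{12} + \frac{131}{27}\right) = -8 - \frac{461}{108} = - \frac{1325}{108}$)
$\frac{1}{-70917 + w{\left(-192,-236 \right)}} = \frac{1}{-70917 - \frac{1325}{108}} = \frac{1}{- \frac{7660361}{108}} = - \frac{108}{7660361}$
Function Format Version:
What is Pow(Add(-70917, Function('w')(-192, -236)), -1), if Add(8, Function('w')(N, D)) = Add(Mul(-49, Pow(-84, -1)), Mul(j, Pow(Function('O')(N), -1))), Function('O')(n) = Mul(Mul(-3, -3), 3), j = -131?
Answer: Rational(-108, 7660361) ≈ -1.4099e-5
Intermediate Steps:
Function('O')(n) = 27 (Function('O')(n) = Mul(9, 3) = 27)
Function('w')(N, D) = Rational(-1325, 108) (Function('w')(N, D) = Add(-8, Add(Mul(-49, Pow(-84, -1)), Mul(-131, Pow(27, -1)))) = Add(-8, Add(Mul(-49, Rational(-1, 84)), Mul(-131, Rational(1, 27)))) = Add(-8, Add(Rational(7, 12), Rational(-131, 27))) = Add(-8, Rational(-461, 108)) = Rational(-1325, 108))
Pow(Add(-70917, Function('w')(-192, -236)), -1) = Pow(Add(-70917, Rational(-1325, 108)), -1) = Pow(Rational(-7660361, 108), -1) = Rational(-108, 7660361)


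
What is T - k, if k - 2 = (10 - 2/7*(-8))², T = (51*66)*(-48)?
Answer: -7924326/49 ≈ -1.6172e+5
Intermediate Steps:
T = -161568 (T = 3366*(-48) = -161568)
k = 7494/49 (k = 2 + (10 - 2/7*(-8))² = 2 + (10 + 16/7)² = 2 + (86/7)² = 2 + 7396/49 = 7494/49 ≈ 152.94)
T - k = -161568 - 1*7494/49 = -161568 - 7494/49 = -7924326/49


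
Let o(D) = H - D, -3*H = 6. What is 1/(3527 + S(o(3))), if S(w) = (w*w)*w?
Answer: 1/3402 ≈ 0.00029394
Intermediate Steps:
H = -2 (H = -⅓*6 = -2)
o(D) = -2 - D
S(w) = w³ (S(w) = w²*w = w³)
1/(3527 + S(o(3))) = 1/(3527 + (-2 - 1*3)³) = 1/(3527 + (-2 - 3)³) = 1/(3527 + (-5)³) = 1/(3527 - 125) = 1/3402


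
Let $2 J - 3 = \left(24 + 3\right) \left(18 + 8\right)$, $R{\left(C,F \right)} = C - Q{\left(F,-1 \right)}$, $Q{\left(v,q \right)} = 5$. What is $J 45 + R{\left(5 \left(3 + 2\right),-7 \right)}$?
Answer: $\frac{31765}{2} \approx 15883.0$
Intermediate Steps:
$R{\left(C,F \right)} = -5 + C$ ($R{\left(C,F \right)} = C - 5 = -5 + C$)
$J = \frac{705}{2}$ ($J = \frac{3}{2} + \frac{\left(24 + 3\right) \left(18 + 8\right)}{2} = \frac{3}{2} + \frac{27 \cdot 26}{2} = \frac{3}{2} + \frac{1}{2} \cdot 702 = \frac{3}{2} + 351 = \frac{705}{2} \approx 352.5$)
$J 45 + R{\left(5 \left(3 + 2\right),-7 \right)} = \frac{705}{2} \cdot 45 - \left(5 - 5 \left(3 + 2\right)\right) = \frac{31725}{2} + \left(-5 + 5 \cdot 5\right) = \frac{31725}{2} + \left(-5 + 25\right) = \frac{31725}{2} + 20 = \frac{31765}{2}$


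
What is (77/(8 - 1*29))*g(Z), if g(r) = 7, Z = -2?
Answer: -77/3 ≈ -25.667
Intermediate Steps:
(77/(8 - 1*29))*g(Z) = (77/(8 - 1*29))*7 = (77/(8 - 29))*7 = (77/(-21))*7 = (77*(-1/21))*7 = -11/3*7 = -77/3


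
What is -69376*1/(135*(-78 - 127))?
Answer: 69376/27675 ≈ 2.5068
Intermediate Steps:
-69376*1/(135*(-78 - 127)) = -69376/((-205*135)) = -69376/(-27675) = -69376*(-1/27675) = 69376/27675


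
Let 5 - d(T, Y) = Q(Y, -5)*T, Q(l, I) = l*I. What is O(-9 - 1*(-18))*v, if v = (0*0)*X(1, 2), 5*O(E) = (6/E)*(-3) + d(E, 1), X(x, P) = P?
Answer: 0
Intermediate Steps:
Q(l, I) = I*l
d(T, Y) = 5 + 5*T*Y (d(T, Y) = 5 - (-5*Y)*T = 5 - (-5)*T*Y = 5 + 5*T*Y)
O(E) = 1 + E - 18/(5*E) (O(E) = ((6/E)*(-3) + (5 + 5*E*1))/5 = (-18/E + (5 + 5*E))/5 = (5 - 18/E + 5*E)/5 = 1 + E - 18/(5*E))
v = 0 (v = (0*0)*2 = 0*2 = 0)
O(-9 - 1*(-18))*v = (1 + (-9 - 1*(-18)) - 18/(5*(-9 - 1*(-18))))*0 = (1 + (-9 + 18) - 18/(5*(-9 + 18)))*0 = (1 + 9 - 18/5/9)*0 = (1 + 9 - 18/5*1/9)*0 = (1 + 9 - 2/5)*0 = (48/5)*0 = 0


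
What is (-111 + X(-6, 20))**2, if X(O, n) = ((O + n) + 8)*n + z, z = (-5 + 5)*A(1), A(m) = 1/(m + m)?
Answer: 108241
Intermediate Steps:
A(m) = 1/(2*m)
z = 0 (z = (-5 + 5)*((1/2)/1) = 0*((1/2)*1) = 0*(1/2) = 0)
X(O, n) = n*(8 + O + n) (X(O, n) = ((O + n) + 8)*n + 0 = (8 + O + n)*n + 0 = n*(8 + O + n) + 0 = n*(8 + O + n))
(-111 + X(-6, 20))**2 = (-111 + 20*(8 - 6 + 20))**2 = (-111 + 20*22)**2 = (-111 + 440)**2 = 329**2 = 108241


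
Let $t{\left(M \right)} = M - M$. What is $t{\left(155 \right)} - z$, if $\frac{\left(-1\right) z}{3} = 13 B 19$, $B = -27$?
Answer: $-20007$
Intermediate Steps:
$t{\left(M \right)} = 0$
$z = 20007$ ($z = - 3 \cdot 13 \left(-27\right) 19 = - 3 \left(\left(-351\right) 19\right) = \left(-3\right) \left(-6669\right) = 20007$)
$t{\left(155 \right)} - z = 0 - 20007 = -20007$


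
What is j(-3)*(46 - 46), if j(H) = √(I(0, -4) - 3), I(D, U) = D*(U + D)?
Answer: 0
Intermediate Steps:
I(D, U) = D*(D + U)
j(H) = I*√3 (j(H) = √(0*(0 - 4) - 3) = √(0*(-4) - 3) = √(0 - 3) = √(-3) = I*√3)
j(-3)*(46 - 46) = (I*√3)*(46 - 46) = (I*√3)*0 = 0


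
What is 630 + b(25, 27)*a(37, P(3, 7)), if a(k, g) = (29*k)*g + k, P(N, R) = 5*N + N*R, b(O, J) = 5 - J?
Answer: -850000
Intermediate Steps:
a(k, g) = k + 29*g*k (a(k, g) = 29*g*k + k = k + 29*g*k)
630 + b(25, 27)*a(37, P(3, 7)) = 630 + (5 - 1*27)*(37*(1 + 29*(3*(5 + 7)))) = 630 + (5 - 27)*(37*(1 + 29*(3*12))) = 630 - 814*(1 + 29*36) = 630 - 814*(1 + 1044) = 630 - 814*1045 = 630 - 22*38665 = 630 - 850630 = -850000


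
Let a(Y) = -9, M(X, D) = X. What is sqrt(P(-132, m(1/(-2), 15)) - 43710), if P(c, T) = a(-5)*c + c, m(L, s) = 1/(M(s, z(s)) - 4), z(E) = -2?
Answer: I*sqrt(42654) ≈ 206.53*I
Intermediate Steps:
m(L, s) = 1/(-4 + s) (m(L, s) = 1/(s - 4) = 1/(-4 + s))
P(c, T) = -8*c (P(c, T) = -9*c + c = -8*c)
sqrt(P(-132, m(1/(-2), 15)) - 43710) = sqrt(-8*(-132) - 43710) = sqrt(1056 - 43710) = sqrt(-42654) = I*sqrt(42654)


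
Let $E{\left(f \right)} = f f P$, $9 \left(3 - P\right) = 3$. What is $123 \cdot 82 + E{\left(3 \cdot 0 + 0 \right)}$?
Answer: $10086$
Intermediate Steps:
$P = \frac{8}{3}$ ($P = 3 - \frac{1}{3} = \frac{8}{3} \approx 2.6667$)
$E{\left(f \right)} = \frac{8 f^{2}}{3}$ ($E{\left(f \right)} = f f \frac{8}{3} = f^{2} \cdot \frac{8}{3} = \frac{8 f^{2}}{3}$)
$123 \cdot 82 + E{\left(3 \cdot 0 + 0 \right)} = 123 \cdot 82 + \frac{8 \left(3 \cdot 0 + 0\right)^{2}}{3} = 10086 + \frac{8 \left(0 + 0\right)^{2}}{3} = 10086 + \frac{8 \cdot 0^{2}}{3} = 10086 + \frac{8}{3} \cdot 0 = 10086 + 0 = 10086$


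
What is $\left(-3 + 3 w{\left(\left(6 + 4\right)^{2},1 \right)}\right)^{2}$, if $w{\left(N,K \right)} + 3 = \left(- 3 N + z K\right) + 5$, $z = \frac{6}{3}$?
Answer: $793881$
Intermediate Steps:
$z = 2$ ($z = 6 \cdot \frac{1}{3} = 2$)
$w{\left(N,K \right)} = 2 - 3 N + 2 K$ ($w{\left(N,K \right)} = -3 + \left(\left(- 3 N + 2 K\right) + 5\right) = -3 + \left(5 - 3 N + 2 K\right) = 2 - 3 N + 2 K$)
$\left(-3 + 3 w{\left(\left(6 + 4\right)^{2},1 \right)}\right)^{2} = \left(-3 + 3 \left(2 - 3 \left(6 + 4\right)^{2} + 2 \cdot 1\right)\right)^{2} = \left(-3 + 3 \left(2 - 3 \cdot 10^{2} + 2\right)\right)^{2} = \left(-3 + 3 \left(2 - 300 + 2\right)\right)^{2} = \left(-3 + 3 \left(-296\right)\right)^{2} = \left(-3 - 888\right)^{2} = \left(-891\right)^{2} = 793881$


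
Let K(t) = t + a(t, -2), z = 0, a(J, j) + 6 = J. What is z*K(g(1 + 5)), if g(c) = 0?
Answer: 0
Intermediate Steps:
a(J, j) = -6 + J
K(t) = -6 + 2*t (K(t) = t + (-6 + t) = -6 + 2*t)
z*K(g(1 + 5)) = 0*(-6 + 2*0) = 0*(-6 + 0) = 0*(-6) = 0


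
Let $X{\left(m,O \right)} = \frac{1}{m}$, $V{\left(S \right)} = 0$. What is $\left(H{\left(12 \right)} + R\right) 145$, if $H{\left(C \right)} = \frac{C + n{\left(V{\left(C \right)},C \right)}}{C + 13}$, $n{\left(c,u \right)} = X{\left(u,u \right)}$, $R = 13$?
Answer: $\frac{23461}{12} \approx 1955.1$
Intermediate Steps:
$n{\left(c,u \right)} = \frac{1}{u}$
$H{\left(C \right)} = \frac{C + \frac{1}{C}}{13 + C}$ ($H{\left(C \right)} = \frac{C + \frac{1}{C}}{C + 13} = \frac{C + \frac{1}{C}}{13 + C}$)
$\left(H{\left(12 \right)} + R\right) 145 = \left(\frac{1 + 12^{2}}{12 \left(13 + 12\right)} + 13\right) 145 = \left(\frac{1 + 144}{12 \cdot 25} + 13\right) 145 = \left(\frac{1}{12} \cdot \frac{1}{25} \cdot 145 + 13\right) 145 = \left(\frac{29}{60} + 13\right) 145 = \frac{809}{60} \cdot 145 = \frac{23461}{12}$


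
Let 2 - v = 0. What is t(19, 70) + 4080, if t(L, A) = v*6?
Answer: 4092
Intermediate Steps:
v = 2 (v = 2 - 1*0 = 2 + 0 = 2)
t(L, A) = 12 (t(L, A) = 2*6 = 12)
t(19, 70) + 4080 = 12 + 4080 = 4092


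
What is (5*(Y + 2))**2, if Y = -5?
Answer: 225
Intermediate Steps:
(5*(Y + 2))**2 = (5*(-5 + 2))**2 = (5*(-3))**2 = (-15)**2 = 225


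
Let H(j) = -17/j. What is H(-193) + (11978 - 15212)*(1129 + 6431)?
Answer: -4718664703/193 ≈ -2.4449e+7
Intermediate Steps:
H(-193) + (11978 - 15212)*(1129 + 6431) = -17/(-193) + (11978 - 15212)*(1129 + 6431) = -17*(-1/193) - 3234*7560 = 17/193 - 24449040 = -4718664703/193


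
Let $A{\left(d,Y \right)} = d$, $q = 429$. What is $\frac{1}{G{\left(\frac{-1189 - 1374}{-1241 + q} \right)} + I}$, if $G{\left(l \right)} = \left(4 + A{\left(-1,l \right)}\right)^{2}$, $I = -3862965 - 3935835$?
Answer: $- \frac{1}{7798791} \approx -1.2823 \cdot 10^{-7}$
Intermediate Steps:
$I = -7798800$ ($I = -3862965 - 3935835 = -7798800$)
$G{\left(l \right)} = 9$ ($G{\left(l \right)} = \left(4 - 1\right)^{2} = 3^{2} = 9$)
$\frac{1}{G{\left(\frac{-1189 - 1374}{-1241 + q} \right)} + I} = \frac{1}{9 - 7798800} = \frac{1}{-7798791} = - \frac{1}{7798791}$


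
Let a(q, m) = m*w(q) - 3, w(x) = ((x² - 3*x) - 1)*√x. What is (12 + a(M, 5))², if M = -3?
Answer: -21594 + 1530*I*√3 ≈ -21594.0 + 2650.0*I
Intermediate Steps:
w(x) = √x*(-1 + x² - 3*x) (w(x) = (-1 + x² - 3*x)*√x = √x*(-1 + x² - 3*x))
a(q, m) = -3 + m*√q*(-1 + q² - 3*q) (a(q, m) = m*(√q*(-1 + q² - 3*q)) - 3 = m*√q*(-1 + q² - 3*q) - 3 = -3 + m*√q*(-1 + q² - 3*q))
(12 + a(M, 5))² = (12 + (-3 - 1*5*√(-3)*(1 - 1*(-3)² + 3*(-3))))² = (12 + (-3 - 1*5*I*√3*(1 - 1*9 - 9)))² = (12 + (-3 - 1*5*I*√3*(1 - 9 - 9)))² = (12 + (-3 - 1*5*I*√3*(-17)))² = (12 + (-3 + 85*I*√3))² = (9 + 85*I*√3)²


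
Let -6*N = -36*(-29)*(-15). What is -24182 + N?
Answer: -21572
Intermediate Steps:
N = 2610 (N = -(-36*(-29))*(-15)/6 = -174*(-15) = -⅙*(-15660) = 2610)
-24182 + N = -24182 + 2610 = -21572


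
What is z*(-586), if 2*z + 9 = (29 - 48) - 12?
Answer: 11720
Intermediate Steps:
z = -20 (z = -9/2 + ((29 - 48) - 12)/2 = -9/2 + (-19 - 12)/2 = -9/2 + (½)*(-31) = -9/2 - 31/2 = -20)
z*(-586) = -20*(-586) = 11720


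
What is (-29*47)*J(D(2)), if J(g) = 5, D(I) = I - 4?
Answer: -6815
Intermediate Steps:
D(I) = -4 + I
(-29*47)*J(D(2)) = -29*47*5 = -1363*5 = -6815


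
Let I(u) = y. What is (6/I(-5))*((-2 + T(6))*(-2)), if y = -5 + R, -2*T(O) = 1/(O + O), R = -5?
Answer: -49/20 ≈ -2.4500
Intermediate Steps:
T(O) = -1/(4*O) (T(O) = -1/(2*(O + O)) = -1/(2*O)/2 = -1/(4*O))
y = -10 (y = -5 - 5 = -10)
I(u) = -10
(6/I(-5))*((-2 + T(6))*(-2)) = (6/(-10))*((-2 - ¼/6)*(-2)) = (-⅒*6)*((-2 - ¼*⅙)*(-2)) = -3*(-2 - 1/24)*(-2)/5 = -(-49)*(-2)/40 = -⅗*49/12 = -49/20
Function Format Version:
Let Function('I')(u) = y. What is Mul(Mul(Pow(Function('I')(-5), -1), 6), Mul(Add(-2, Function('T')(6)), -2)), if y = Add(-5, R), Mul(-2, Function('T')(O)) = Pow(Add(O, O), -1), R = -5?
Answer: Rational(-49, 20) ≈ -2.4500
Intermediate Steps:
Function('T')(O) = Mul(Rational(-1, 4), Pow(O, -1)) (Function('T')(O) = Mul(Rational(-1, 2), Pow(Add(O, O), -1)) = Mul(Rational(-1, 2), Pow(Mul(2, O), -1)) = Mul(Rational(-1, 2), Mul(Rational(1, 2), Pow(O, -1))) = Mul(Rational(-1, 4), Pow(O, -1)))
y = -10 (y = Add(-5, -5) = -10)
Function('I')(u) = -10
Mul(Mul(Pow(Function('I')(-5), -1), 6), Mul(Add(-2, Function('T')(6)), -2)) = Mul(Mul(Pow(-10, -1), 6), Mul(Add(-2, Mul(Rational(-1, 4), Pow(6, -1))), -2)) = Mul(Mul(Rational(-1, 10), 6), Mul(Add(-2, Mul(Rational(-1, 4), Rational(1, 6))), -2)) = Mul(Rational(-3, 5), Mul(Add(-2, Rational(-1, 24)), -2)) = Mul(Rational(-3, 5), Mul(Rational(-49, 24), -2)) = Mul(Rational(-3, 5), Rational(49, 12)) = Rational(-49, 20)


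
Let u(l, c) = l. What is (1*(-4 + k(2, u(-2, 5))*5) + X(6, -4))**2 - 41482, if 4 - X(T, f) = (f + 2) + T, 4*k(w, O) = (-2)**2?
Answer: -41481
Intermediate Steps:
k(w, O) = 1 (k(w, O) = (1/4)*(-2)**2 = (1/4)*4 = 1)
X(T, f) = 2 - T - f (X(T, f) = 4 - ((f + 2) + T) = 4 - ((2 + f) + T) = 4 - (2 + T + f) = 4 + (-2 - T - f) = 2 - T - f)
(1*(-4 + k(2, u(-2, 5))*5) + X(6, -4))**2 - 41482 = (1*(-4 + 1*5) + (2 - 1*6 - 1*(-4)))**2 - 41482 = (1*(-4 + 5) + (2 - 6 + 4))**2 - 41482 = (1*1 + 0)**2 - 41482 = (1 + 0)**2 - 41482 = 1**2 - 41482 = 1 - 41482 = -41481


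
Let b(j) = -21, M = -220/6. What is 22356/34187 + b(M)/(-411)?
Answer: 3302081/4683619 ≈ 0.70503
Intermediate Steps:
M = -110/3 (M = -220*⅙ = -110/3 ≈ -36.667)
22356/34187 + b(M)/(-411) = 22356/34187 - 21/(-411) = 22356*(1/34187) - 21*(-1/411) = 22356/34187 + 7/137 = 3302081/4683619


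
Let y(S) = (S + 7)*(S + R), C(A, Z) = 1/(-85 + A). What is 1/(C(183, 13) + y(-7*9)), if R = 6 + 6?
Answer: 98/279889 ≈ 0.00035014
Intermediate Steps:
R = 12
y(S) = (7 + S)*(12 + S) (y(S) = (S + 7)*(S + 12) = (7 + S)*(12 + S))
1/(C(183, 13) + y(-7*9)) = 1/(1/(-85 + 183) + (84 + (-7*9)**2 + 19*(-7*9))) = 1/(1/98 + (84 + (-63)**2 + 19*(-63))) = 1/(1/98 + (84 + 3969 - 1197)) = 1/(1/98 + 2856) = 1/(279889/98) = 98/279889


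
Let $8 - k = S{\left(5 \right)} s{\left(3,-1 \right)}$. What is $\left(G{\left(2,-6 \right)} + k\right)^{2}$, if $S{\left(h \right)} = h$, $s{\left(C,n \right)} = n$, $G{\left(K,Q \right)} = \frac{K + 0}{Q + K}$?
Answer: $\frac{625}{4} \approx 156.25$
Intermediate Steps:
$G{\left(K,Q \right)} = \frac{K}{K + Q}$
$k = 13$ ($k = 8 - 5 \left(-1\right) = 8 - -5 = 8 + 5 = 13$)
$\left(G{\left(2,-6 \right)} + k\right)^{2} = \left(\frac{2}{2 - 6} + 13\right)^{2} = \left(\frac{2}{-4} + 13\right)^{2} = \left(2 \left(- \frac{1}{4}\right) + 13\right)^{2} = \left(- \frac{1}{2} + 13\right)^{2} = \left(\frac{25}{2}\right)^{2} = \frac{625}{4}$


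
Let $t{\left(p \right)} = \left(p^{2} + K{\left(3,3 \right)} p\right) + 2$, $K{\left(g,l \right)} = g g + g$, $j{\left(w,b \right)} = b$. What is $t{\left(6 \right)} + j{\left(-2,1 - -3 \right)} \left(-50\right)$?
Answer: $-90$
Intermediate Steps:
$K{\left(g,l \right)} = g + g^{2}$ ($K{\left(g,l \right)} = g^{2} + g = g + g^{2}$)
$t{\left(p \right)} = 2 + p^{2} + 12 p$ ($t{\left(p \right)} = \left(p^{2} + 3 \left(1 + 3\right) p\right) + 2 = \left(p^{2} + 3 \cdot 4 p\right) + 2 = \left(p^{2} + 12 p\right) + 2 = 2 + p^{2} + 12 p$)
$t{\left(6 \right)} + j{\left(-2,1 - -3 \right)} \left(-50\right) = \left(2 + 6^{2} + 12 \cdot 6\right) + \left(1 - -3\right) \left(-50\right) = \left(2 + 36 + 72\right) + \left(1 + 3\right) \left(-50\right) = 110 + 4 \left(-50\right) = 110 - 200 = -90$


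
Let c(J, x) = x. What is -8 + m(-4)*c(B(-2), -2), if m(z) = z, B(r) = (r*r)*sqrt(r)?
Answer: 0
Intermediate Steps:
B(r) = r**(5/2) (B(r) = r**2*sqrt(r) = r**(5/2))
-8 + m(-4)*c(B(-2), -2) = -8 - 4*(-2) = -8 + 8 = 0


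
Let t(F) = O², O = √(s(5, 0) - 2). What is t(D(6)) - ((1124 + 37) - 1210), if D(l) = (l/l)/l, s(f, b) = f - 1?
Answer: 51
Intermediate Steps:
s(f, b) = -1 + f
D(l) = 1/l
O = √2 (O = √((-1 + 5) - 2) = √(4 - 2) = √2 ≈ 1.4142)
t(F) = 2 (t(F) = (√2)² = 2)
t(D(6)) - ((1124 + 37) - 1210) = 2 - ((1124 + 37) - 1210) = 2 - (1161 - 1210) = 2 - 1*(-49) = 2 + 49 = 51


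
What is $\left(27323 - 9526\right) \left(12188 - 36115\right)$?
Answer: $-425828819$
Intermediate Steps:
$\left(27323 - 9526\right) \left(12188 - 36115\right) = 17797 \left(-23927\right) = -425828819$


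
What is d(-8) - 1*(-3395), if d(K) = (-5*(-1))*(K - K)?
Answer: 3395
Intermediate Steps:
d(K) = 0 (d(K) = 5*0 = 0)
d(-8) - 1*(-3395) = 0 - 1*(-3395) = 0 + 3395 = 3395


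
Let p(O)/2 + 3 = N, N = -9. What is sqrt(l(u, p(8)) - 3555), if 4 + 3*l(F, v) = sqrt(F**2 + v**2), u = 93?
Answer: sqrt(-32007 + 45*sqrt(41))/3 ≈ 59.366*I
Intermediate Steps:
p(O) = -24 (p(O) = -6 + 2*(-9) = -6 - 18 = -24)
l(F, v) = -4/3 + sqrt(F**2 + v**2)/3
sqrt(l(u, p(8)) - 3555) = sqrt((-4/3 + sqrt(93**2 + (-24)**2)/3) - 3555) = sqrt((-4/3 + sqrt(8649 + 576)/3) - 3555) = sqrt((-4/3 + sqrt(9225)/3) - 3555) = sqrt((-4/3 + (15*sqrt(41))/3) - 3555) = sqrt((-4/3 + 5*sqrt(41)) - 3555) = sqrt(-10669/3 + 5*sqrt(41))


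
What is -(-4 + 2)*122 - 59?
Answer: 185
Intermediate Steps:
-(-4 + 2)*122 - 59 = -1*(-2)*122 - 59 = 2*122 - 59 = 244 - 59 = 185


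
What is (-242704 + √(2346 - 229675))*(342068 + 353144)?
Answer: -168730733248 + 695212*I*√227329 ≈ -1.6873e+11 + 3.3147e+8*I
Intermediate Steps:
(-242704 + √(2346 - 229675))*(342068 + 353144) = (-242704 + √(-227329))*695212 = (-242704 + I*√227329)*695212 = -168730733248 + 695212*I*√227329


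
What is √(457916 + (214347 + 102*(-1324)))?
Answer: √537215 ≈ 732.95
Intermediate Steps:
√(457916 + (214347 + 102*(-1324))) = √(457916 + (214347 - 135048)) = √(457916 + 79299) = √537215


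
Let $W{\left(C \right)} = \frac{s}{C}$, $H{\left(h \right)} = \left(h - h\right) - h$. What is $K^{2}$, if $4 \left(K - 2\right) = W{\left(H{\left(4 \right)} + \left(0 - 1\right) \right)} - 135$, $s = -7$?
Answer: $\frac{24649}{25} \approx 985.96$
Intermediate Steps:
$H{\left(h \right)} = - h$ ($H{\left(h \right)} = 0 - h = - h$)
$W{\left(C \right)} = - \frac{7}{C}$
$K = - \frac{157}{5}$ ($K = 2 + \frac{- \frac{7}{\left(-1\right) 4 + \left(0 - 1\right)} - 135}{4} = 2 + \frac{- \frac{7}{-4 + \left(0 - 1\right)} - 135}{4} = 2 + \frac{- \frac{7}{-4 - 1} - 135}{4} = 2 + \frac{- \frac{7}{-5} - 135}{4} = 2 + \frac{\left(-7\right) \left(- \frac{1}{5}\right) - 135}{4} = 2 + \frac{\frac{7}{5} - 135}{4} = 2 + \frac{1}{4} \left(- \frac{668}{5}\right) = 2 - \frac{167}{5} = - \frac{157}{5} \approx -31.4$)
$K^{2} = \left(- \frac{157}{5}\right)^{2} = \frac{24649}{25}$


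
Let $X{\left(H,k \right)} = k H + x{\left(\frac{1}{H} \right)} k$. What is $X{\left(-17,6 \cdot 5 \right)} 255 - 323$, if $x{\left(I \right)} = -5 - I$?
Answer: $-168173$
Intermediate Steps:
$X{\left(H,k \right)} = H k + k \left(-5 - \frac{1}{H}\right)$ ($X{\left(H,k \right)} = k H + \left(-5 - \frac{1}{H}\right) k = H k + k \left(-5 - \frac{1}{H}\right)$)
$X{\left(-17,6 \cdot 5 \right)} 255 - 323 = \left(- 5 \cdot 6 \cdot 5 - 17 \cdot 6 \cdot 5 - \frac{6 \cdot 5}{-17}\right) 255 - 323 = \left(\left(-5\right) 30 - 510 - 30 \left(- \frac{1}{17}\right)\right) 255 - 323 = \left(-150 - 510 + \frac{30}{17}\right) 255 - 323 = \left(- \frac{11190}{17}\right) 255 - 323 = -167850 - 323 = -168173$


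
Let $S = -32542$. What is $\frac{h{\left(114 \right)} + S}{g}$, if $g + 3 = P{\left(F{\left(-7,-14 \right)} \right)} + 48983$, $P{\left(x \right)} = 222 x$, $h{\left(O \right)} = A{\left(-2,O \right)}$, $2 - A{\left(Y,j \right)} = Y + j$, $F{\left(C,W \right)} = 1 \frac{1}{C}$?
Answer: $- \frac{114282}{171319} \approx -0.66707$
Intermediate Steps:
$F{\left(C,W \right)} = \frac{1}{C}$
$A{\left(Y,j \right)} = 2 - Y - j$ ($A{\left(Y,j \right)} = 2 - \left(Y + j\right) = 2 - Y - j$)
$h{\left(O \right)} = 4 - O$ ($h{\left(O \right)} = 2 - -2 - O = 2 + 2 - O = 4 - O$)
$g = \frac{342638}{7}$ ($g = -3 + \left(\frac{222}{-7} + 48983\right) = -3 + \left(222 \left(- \frac{1}{7}\right) + 48983\right) = -3 + \left(- \frac{222}{7} + 48983\right) = -3 + \frac{342659}{7} = \frac{342638}{7} \approx 48948.0$)
$\frac{h{\left(114 \right)} + S}{g} = \frac{\left(4 - 114\right) - 32542}{\frac{342638}{7}} = \left(\left(4 - 114\right) - 32542\right) \frac{7}{342638} = \left(-110 - 32542\right) \frac{7}{342638} = \left(-32652\right) \frac{7}{342638} = - \frac{114282}{171319}$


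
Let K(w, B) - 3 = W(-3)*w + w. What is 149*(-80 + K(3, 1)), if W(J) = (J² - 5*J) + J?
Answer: -1639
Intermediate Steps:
W(J) = J² - 4*J
K(w, B) = 3 + 22*w (K(w, B) = 3 + ((-3*(-4 - 3))*w + w) = 3 + ((-3*(-7))*w + w) = 3 + (21*w + w) = 3 + 22*w)
149*(-80 + K(3, 1)) = 149*(-80 + (3 + 22*3)) = 149*(-80 + (3 + 66)) = 149*(-80 + 69) = 149*(-11) = -1639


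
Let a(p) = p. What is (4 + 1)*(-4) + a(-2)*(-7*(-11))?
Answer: -174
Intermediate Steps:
(4 + 1)*(-4) + a(-2)*(-7*(-11)) = (4 + 1)*(-4) - (-14)*(-11) = 5*(-4) - 2*77 = -20 - 154 = -174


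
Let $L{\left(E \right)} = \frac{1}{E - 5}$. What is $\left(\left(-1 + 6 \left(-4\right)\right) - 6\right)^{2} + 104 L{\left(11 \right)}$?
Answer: $\frac{2935}{3} \approx 978.33$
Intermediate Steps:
$L{\left(E \right)} = \frac{1}{-5 + E}$
$\left(\left(-1 + 6 \left(-4\right)\right) - 6\right)^{2} + 104 L{\left(11 \right)} = \left(\left(-1 + 6 \left(-4\right)\right) - 6\right)^{2} + \frac{104}{-5 + 11} = \left(\left(-1 - 24\right) - 6\right)^{2} + \frac{104}{6} = \left(-25 - 6\right)^{2} + 104 \cdot \frac{1}{6} = \left(-31\right)^{2} + \frac{52}{3} = 961 + \frac{52}{3} = \frac{2935}{3}$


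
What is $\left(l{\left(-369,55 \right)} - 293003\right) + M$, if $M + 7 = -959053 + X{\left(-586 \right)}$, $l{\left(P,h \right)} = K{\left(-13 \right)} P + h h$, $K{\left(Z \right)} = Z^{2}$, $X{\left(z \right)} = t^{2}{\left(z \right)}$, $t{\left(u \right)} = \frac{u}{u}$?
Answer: $-1311398$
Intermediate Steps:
$t{\left(u \right)} = 1$
$X{\left(z \right)} = 1$ ($X{\left(z \right)} = 1^{2} = 1$)
$l{\left(P,h \right)} = h^{2} + 169 P$ ($l{\left(P,h \right)} = \left(-13\right)^{2} P + h h = 169 P + h^{2} = h^{2} + 169 P$)
$M = -959059$ ($M = -7 + \left(-959053 + 1\right) = -7 - 959052 = -959059$)
$\left(l{\left(-369,55 \right)} - 293003\right) + M = \left(\left(55^{2} + 169 \left(-369\right)\right) - 293003\right) - 959059 = \left(\left(3025 - 62361\right) - 293003\right) - 959059 = \left(-59336 - 293003\right) - 959059 = -352339 - 959059 = -1311398$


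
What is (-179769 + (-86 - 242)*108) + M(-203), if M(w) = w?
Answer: -215396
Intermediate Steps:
(-179769 + (-86 - 242)*108) + M(-203) = (-179769 + (-86 - 242)*108) - 203 = (-179769 - 328*108) - 203 = (-179769 - 35424) - 203 = -215193 - 203 = -215396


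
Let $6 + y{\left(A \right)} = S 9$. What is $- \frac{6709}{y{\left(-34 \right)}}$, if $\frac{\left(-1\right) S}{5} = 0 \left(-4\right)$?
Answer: $\frac{6709}{6} \approx 1118.2$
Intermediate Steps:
$S = 0$ ($S = - 5 \cdot 0 \left(-4\right) = \left(-5\right) 0 = 0$)
$y{\left(A \right)} = -6$ ($y{\left(A \right)} = -6 + 0 \cdot 9 = -6 + 0 = -6$)
$- \frac{6709}{y{\left(-34 \right)}} = - \frac{6709}{-6} = \left(-6709\right) \left(- \frac{1}{6}\right) = \frac{6709}{6}$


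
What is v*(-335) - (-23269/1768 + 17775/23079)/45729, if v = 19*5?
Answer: -19794206929787183/621970372296 ≈ -31825.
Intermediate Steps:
v = 95
v*(-335) - (-23269/1768 + 17775/23079)/45729 = 95*(-335) - (-23269/1768 + 17775/23079)/45729 = -31825 - (-23269*1/1768 + 17775*(1/23079))/45729 = -31825 - (-23269/1768 + 5925/7693)/45729 = -31825 - (-168533017)/(13601224*45729) = -31825 - 1*(-168533017/621970372296) = -31825 + 168533017/621970372296 = -19794206929787183/621970372296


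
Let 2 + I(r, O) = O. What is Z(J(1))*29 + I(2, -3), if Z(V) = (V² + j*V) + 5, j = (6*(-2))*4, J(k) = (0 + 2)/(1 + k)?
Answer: -1223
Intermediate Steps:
J(k) = 2/(1 + k)
I(r, O) = -2 + O
j = -48 (j = -12*4 = -48)
Z(V) = 5 + V² - 48*V (Z(V) = (V² - 48*V) + 5 = 5 + V² - 48*V)
Z(J(1))*29 + I(2, -3) = (5 + (2/(1 + 1))² - 96/(1 + 1))*29 + (-2 - 3) = (5 + (2/2)² - 96/2)*29 - 5 = (5 + (2*(½))² - 96/2)*29 - 5 = (5 + 1² - 48*1)*29 - 5 = (5 + 1 - 48)*29 - 5 = -42*29 - 5 = -1218 - 5 = -1223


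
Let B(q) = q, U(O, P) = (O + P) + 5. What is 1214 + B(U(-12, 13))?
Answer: 1220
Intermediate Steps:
U(O, P) = 5 + O + P
1214 + B(U(-12, 13)) = 1214 + (5 - 12 + 13) = 1214 + 6 = 1220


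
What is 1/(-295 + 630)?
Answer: 1/335 ≈ 0.0029851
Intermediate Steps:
1/(-295 + 630) = 1/335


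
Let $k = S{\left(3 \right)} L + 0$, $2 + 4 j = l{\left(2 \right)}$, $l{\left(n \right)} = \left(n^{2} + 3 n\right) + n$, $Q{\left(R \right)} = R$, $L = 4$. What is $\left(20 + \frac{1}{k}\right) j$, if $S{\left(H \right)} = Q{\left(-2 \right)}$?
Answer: $\frac{795}{16} \approx 49.688$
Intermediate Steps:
$l{\left(n \right)} = n^{2} + 4 n$
$j = \frac{5}{2}$ ($j = - \frac{1}{2} + \frac{2 \left(4 + 2\right)}{4} = - \frac{1}{2} + \frac{2 \cdot 6}{4} = - \frac{1}{2} + \frac{1}{4} \cdot 12 = - \frac{1}{2} + 3 = \frac{5}{2} \approx 2.5$)
$S{\left(H \right)} = -2$
$k = -8$ ($k = \left(-2\right) 4 + 0 = -8 + 0 = -8$)
$\left(20 + \frac{1}{k}\right) j = \left(20 + \frac{1}{-8}\right) \frac{5}{2} = \left(20 - \frac{1}{8}\right) \frac{5}{2} = \frac{159}{8} \cdot \frac{5}{2} = \frac{795}{16}$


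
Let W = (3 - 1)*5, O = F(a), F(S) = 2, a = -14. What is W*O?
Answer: 20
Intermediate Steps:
O = 2
W = 10 (W = 2*5 = 10)
W*O = 10*2 = 20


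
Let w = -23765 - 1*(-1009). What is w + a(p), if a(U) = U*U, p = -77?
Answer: -16827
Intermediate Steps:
w = -22756 (w = -23765 + 1009 = -22756)
a(U) = U²
w + a(p) = -22756 + (-77)² = -22756 + 5929 = -16827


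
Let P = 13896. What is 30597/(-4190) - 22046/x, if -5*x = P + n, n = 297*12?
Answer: -1808998/1828935 ≈ -0.98910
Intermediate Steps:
n = 3564
x = -3492 (x = -(13896 + 3564)/5 = -1/5*17460 = -3492)
30597/(-4190) - 22046/x = 30597/(-4190) - 22046/(-3492) = 30597*(-1/4190) - 22046*(-1/3492) = -30597/4190 + 11023/1746 = -1808998/1828935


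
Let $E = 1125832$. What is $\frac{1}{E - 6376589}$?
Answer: $- \frac{1}{5250757} \approx -1.9045 \cdot 10^{-7}$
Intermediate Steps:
$\frac{1}{E - 6376589} = \frac{1}{1125832 - 6376589} = \frac{1}{-5250757} = - \frac{1}{5250757}$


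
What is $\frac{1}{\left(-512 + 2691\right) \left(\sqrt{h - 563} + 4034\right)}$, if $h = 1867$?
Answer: $\frac{2017}{17728182754} - \frac{\sqrt{326}}{17728182754} \approx 1.1276 \cdot 10^{-7}$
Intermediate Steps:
$\frac{1}{\left(-512 + 2691\right) \left(\sqrt{h - 563} + 4034\right)} = \frac{1}{\left(-512 + 2691\right) \left(\sqrt{1867 - 563} + 4034\right)} = \frac{1}{2179 \left(\sqrt{1304} + 4034\right)} = \frac{1}{2179 \left(2 \sqrt{326} + 4034\right)} = \frac{1}{2179 \left(4034 + 2 \sqrt{326}\right)} = \frac{1}{8790086 + 4358 \sqrt{326}}$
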